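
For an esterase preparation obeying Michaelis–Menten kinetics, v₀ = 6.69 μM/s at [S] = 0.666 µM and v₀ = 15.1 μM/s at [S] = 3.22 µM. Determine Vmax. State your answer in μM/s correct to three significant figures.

22.5 μM/s

From v = Vmax[S]/(Km+[S]), each point gives Vmax = v(Km+[S])/[S].
Equating: 6.69(Km+0.666)/0.666 = 15.1(Km+3.22)/3.22.
10.05·Km + 6.69 = 4.689·Km + 15.1, so (10.05 − 4.689)·Km = 15.1 − 6.69.
Km = 8.410/5.356 = 1.57 µM; then Vmax = 6.69(1.57+0.666)/0.666 = 22.5 μM/s.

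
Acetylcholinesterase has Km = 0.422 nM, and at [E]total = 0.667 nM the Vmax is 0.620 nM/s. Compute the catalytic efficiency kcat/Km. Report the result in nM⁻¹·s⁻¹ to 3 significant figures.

kcat = Vmax/[E]total = 0.620/0.667 = 0.930 s⁻¹.
kcat/Km = 0.930/0.422 = 2.20 nM⁻¹·s⁻¹.

2.20 nM⁻¹·s⁻¹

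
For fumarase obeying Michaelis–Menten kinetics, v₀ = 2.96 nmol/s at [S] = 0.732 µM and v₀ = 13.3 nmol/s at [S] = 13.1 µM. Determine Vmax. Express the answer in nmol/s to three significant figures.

In reciprocal form, 1/v = (Km/Vmax)·(1/[S]) + 1/Vmax. The two points give (1/[S], 1/v) = (1.366, 0.3378) and (0.07634, 0.07519).
Slope = (0.3378 − 0.07519)/(1.366 − 0.07634) = 0.2036; intercept = 0.3378 − 0.2036×1.366 = 0.05964.
Vmax = 1/intercept = 16.8 nmol/s; Km = slope × Vmax = 0.2036 × 16.8 = 3.41 µM.

16.8 nmol/s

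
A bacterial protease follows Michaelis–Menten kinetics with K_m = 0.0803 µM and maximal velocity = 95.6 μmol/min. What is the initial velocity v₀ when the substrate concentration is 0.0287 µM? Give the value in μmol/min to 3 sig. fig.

25.2 μmol/min

v = Vmax·[S]/(Km + [S]) = 95.6 × 0.0287 / (0.0803 + 0.0287)
  = 2.744 / 0.1090 = 25.2 μmol/min.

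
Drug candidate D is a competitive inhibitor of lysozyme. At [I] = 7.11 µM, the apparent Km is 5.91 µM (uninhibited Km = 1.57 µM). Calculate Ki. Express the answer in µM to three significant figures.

2.57 µM

Competitive: Km,app = α·Km with α = 1 + [I]/Ki.
α = Km,app/Km = 5.91/1.57 = 3.764.
Since α = 1 + [I]/Ki, [I]/Ki = 3.764 − 1 = 2.764 and Ki = 7.11/2.764 = 2.57 µM.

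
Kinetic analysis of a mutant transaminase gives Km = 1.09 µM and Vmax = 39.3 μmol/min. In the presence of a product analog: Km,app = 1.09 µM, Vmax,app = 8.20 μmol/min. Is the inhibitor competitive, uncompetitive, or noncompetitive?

noncompetitive

Vmax decreases (39.3 → 8.20 μmol/min) while Km is unchanged — pure noncompetitive inhibition.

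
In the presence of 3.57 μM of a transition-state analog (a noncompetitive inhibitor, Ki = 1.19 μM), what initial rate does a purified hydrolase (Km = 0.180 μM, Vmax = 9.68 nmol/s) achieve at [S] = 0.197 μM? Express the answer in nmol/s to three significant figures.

With α = 1 + [I]/Ki = 1 + 3.57/1.19 = 4.000, the noncompetitive rate law is v = (Vmax/α)·[S] / (Km + [S]).
v = (9.68/4.000)×0.197 / (0.180 + 0.197) = 0.4767/0.3770 = 1.26 nmol/s.

1.26 nmol/s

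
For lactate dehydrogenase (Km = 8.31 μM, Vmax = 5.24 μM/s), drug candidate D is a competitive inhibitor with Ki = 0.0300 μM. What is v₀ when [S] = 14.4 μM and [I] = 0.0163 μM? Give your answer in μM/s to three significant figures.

α = 1 + [I]/Ki = 1 + 0.0163/0.0300 = 1.543.
For a competitive inhibitor, Vmax is unchanged and the apparent Km becomes α·Km: Km,app = 12.8 μM, Vmax,app = 5.24 μM/s.
v = Vmax,app·[S]/(Km,app + [S]) = 5.24 × 14.4/(12.8 + 14.4) = 2.77 μM/s.

2.77 μM/s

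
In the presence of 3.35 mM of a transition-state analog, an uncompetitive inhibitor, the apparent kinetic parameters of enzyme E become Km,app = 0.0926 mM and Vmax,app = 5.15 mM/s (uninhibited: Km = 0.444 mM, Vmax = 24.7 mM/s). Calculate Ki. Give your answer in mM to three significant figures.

Uncompetitive: Vmax,app = Vmax/α (and Km,app = Km/α) with α = 1 + [I]/Ki.
α = Vmax/Vmax,app = 24.7/5.15 = 4.796.
Since α = 1 + [I]/Ki, [I]/Ki = 4.796 − 1 = 3.796 and Ki = 3.35/3.796 = 0.882 mM.

0.882 mM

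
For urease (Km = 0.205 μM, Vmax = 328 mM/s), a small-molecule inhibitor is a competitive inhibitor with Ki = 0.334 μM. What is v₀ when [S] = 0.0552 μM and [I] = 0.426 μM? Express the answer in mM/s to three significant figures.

34.7 mM/s

With α = 1 + [I]/Ki = 1 + 0.426/0.334 = 2.275, the competitive rate law is v = Vmax[S] / (αKm + [S]).
v = 328×0.0552 / (2.275×0.205 + 0.0552) = 18.11/0.5217 = 34.7 mM/s.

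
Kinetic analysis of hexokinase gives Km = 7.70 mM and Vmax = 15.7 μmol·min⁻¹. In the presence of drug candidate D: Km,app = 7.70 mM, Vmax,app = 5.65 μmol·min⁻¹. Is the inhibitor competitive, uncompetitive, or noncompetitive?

Vmax decreases (15.7 → 5.65 μmol·min⁻¹) while Km is unchanged — pure noncompetitive inhibition.

noncompetitive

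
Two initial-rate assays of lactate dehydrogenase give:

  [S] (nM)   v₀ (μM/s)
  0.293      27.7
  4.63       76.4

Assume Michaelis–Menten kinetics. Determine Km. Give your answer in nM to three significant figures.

From v = Vmax[S]/(Km+[S]), each point gives Vmax = v(Km+[S])/[S].
Equating: 27.7(Km+0.293)/0.293 = 76.4(Km+4.63)/4.63.
94.54·Km + 27.7 = 16.50·Km + 76.4, so (94.54 − 16.50)·Km = 76.4 − 27.7.
Km = 48.70/78.04 = 0.624 nM; then Vmax = 27.7(0.624+0.293)/0.293 = 86.7 μM/s.

0.624 nM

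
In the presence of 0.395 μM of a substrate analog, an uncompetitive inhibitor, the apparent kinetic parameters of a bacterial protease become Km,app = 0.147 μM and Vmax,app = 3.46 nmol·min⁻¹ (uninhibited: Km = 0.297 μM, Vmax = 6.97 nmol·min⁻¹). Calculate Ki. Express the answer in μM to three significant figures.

Uncompetitive: Vmax,app = Vmax/α (and Km,app = Km/α) with α = 1 + [I]/Ki.
α = Vmax/Vmax,app = 6.97/3.46 = 2.014.
Since α = 1 + [I]/Ki, [I]/Ki = 2.014 − 1 = 1.014 and Ki = 0.395/1.014 = 0.389 μM.

0.389 μM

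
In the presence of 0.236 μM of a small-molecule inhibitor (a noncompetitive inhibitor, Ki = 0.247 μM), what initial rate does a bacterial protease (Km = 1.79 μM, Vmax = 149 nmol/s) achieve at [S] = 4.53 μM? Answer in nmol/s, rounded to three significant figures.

With α = 1 + [I]/Ki = 1 + 0.236/0.247 = 1.955, the noncompetitive rate law is v = (Vmax/α)·[S] / (Km + [S]).
v = (149/1.955)×4.53 / (1.79 + 4.53) = 345.2/6.320 = 54.6 nmol/s.

54.6 nmol/s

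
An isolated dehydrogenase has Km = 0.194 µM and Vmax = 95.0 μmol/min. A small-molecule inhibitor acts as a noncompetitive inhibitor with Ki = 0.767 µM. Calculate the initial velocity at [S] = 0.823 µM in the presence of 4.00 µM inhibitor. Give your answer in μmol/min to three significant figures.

α = 1 + [I]/Ki = 1 + 4.00/0.767 = 6.215.
For a noncompetitive inhibitor, Vmax is reduced to Vmax/α while Km is unchanged: Km,app = 0.194 µM, Vmax,app = 15.3 μmol/min.
v = Vmax,app·[S]/(Km,app + [S]) = 15.3 × 0.823/(0.194 + 0.823) = 12.4 μmol/min.

12.4 μmol/min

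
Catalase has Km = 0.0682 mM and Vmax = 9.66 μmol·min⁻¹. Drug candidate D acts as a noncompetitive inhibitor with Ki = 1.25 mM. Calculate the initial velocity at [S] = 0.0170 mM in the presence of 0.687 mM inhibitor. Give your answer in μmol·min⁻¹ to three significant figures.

With α = 1 + [I]/Ki = 1 + 0.687/1.25 = 1.550, the noncompetitive rate law is v = (Vmax/α)·[S] / (Km + [S]).
v = (9.66/1.550)×0.0170 / (0.0682 + 0.0170) = 0.1060/0.08520 = 1.24 μmol·min⁻¹.

1.24 μmol·min⁻¹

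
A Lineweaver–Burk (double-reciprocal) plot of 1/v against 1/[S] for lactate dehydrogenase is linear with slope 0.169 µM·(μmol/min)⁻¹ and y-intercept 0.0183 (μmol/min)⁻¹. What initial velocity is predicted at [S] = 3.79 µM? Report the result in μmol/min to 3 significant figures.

The y-intercept is 1/Vmax, so Vmax = 1/0.0183 = 54.6 μmol/min.
The slope is Km/Vmax, so Km = 0.169 × 54.6 = 9.23 µM.
Then v = 54.6 × 3.79/(9.23 + 3.79) = 15.9 μmol/min.

15.9 μmol/min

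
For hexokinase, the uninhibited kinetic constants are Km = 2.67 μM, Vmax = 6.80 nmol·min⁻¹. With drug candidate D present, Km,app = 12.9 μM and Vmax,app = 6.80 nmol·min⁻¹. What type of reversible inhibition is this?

Km increases (2.67 → 12.9 μM) while Vmax is unchanged — the hallmark of competitive inhibition.

competitive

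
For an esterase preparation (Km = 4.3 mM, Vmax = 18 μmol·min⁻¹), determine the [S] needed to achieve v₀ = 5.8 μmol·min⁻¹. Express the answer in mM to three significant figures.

2.04 mM

Rearranging v = Vmax[S]/(Km+[S]) gives [S] = Km·v/(Vmax − v).
[S] = 4.3 × 5.8 / (18 − 5.8) = 24.94/12.20 = 2.04 mM.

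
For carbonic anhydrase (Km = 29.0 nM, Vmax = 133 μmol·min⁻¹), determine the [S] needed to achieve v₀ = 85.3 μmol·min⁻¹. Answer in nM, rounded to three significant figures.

51.9 nM

Rearranging v = Vmax[S]/(Km+[S]) gives [S] = Km·v/(Vmax − v).
[S] = 29.0 × 85.3 / (133 − 85.3) = 2474/47.70 = 51.9 nM.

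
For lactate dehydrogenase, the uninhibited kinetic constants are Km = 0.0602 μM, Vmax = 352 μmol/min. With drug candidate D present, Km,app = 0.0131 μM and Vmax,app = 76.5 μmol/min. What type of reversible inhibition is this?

Both Km and Vmax decrease by the same factor (~4.60-fold) — characteristic of uncompetitive inhibition.

uncompetitive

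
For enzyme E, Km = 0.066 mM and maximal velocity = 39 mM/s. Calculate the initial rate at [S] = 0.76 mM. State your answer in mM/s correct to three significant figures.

35.9 mM/s

v = Vmax·[S]/(Km + [S]) = 39 × 0.76 / (0.066 + 0.76)
  = 29.64 / 0.8260 = 35.9 mM/s.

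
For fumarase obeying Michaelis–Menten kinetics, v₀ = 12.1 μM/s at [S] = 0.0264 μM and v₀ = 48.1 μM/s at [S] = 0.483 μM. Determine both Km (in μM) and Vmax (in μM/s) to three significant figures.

In reciprocal form, 1/v = (Km/Vmax)·(1/[S]) + 1/Vmax. The two points give (1/[S], 1/v) = (37.88, 0.08264) and (2.070, 0.02079).
Slope = (0.08264 − 0.02079)/(37.88 − 2.070) = 0.001727; intercept = 0.08264 − 0.001727×37.88 = 0.01721.
Vmax = 1/intercept = 58.1 μM/s; Km = slope × Vmax = 0.001727 × 58.1 = 0.100 μM.

Km = 0.100 μM; Vmax = 58.1 μM/s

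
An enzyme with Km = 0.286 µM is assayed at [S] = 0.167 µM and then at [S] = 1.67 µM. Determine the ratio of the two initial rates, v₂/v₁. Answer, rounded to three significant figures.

2.32

Since Vmax cancels, v₂/v₁ = [S]₂(Km+[S]₁) / [S]₁(Km+[S]₂).
= 1.67×(0.286+0.167) / (0.167×(0.286+1.67)) = 0.7565/0.3267 = 2.32.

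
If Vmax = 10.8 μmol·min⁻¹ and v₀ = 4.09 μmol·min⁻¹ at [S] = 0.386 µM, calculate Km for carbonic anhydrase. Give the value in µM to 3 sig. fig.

0.633 µM

From v = Vmax[S]/(Km+[S]), Km = [S](Vmax − v)/v.
Km = 0.386 × (10.8 − 4.09) / 4.09 = 2.590/4.09 = 0.633 µM.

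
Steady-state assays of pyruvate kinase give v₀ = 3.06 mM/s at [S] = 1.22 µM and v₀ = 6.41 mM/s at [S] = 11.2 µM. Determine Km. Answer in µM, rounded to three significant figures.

In reciprocal form, 1/v = (Km/Vmax)·(1/[S]) + 1/Vmax. The two points give (1/[S], 1/v) = (0.8197, 0.3268) and (0.08929, 0.1560).
Slope = (0.3268 − 0.1560)/(0.8197 − 0.08929) = 0.2338; intercept = 0.3268 − 0.2338×0.8197 = 0.1351.
Vmax = 1/intercept = 7.40 mM/s; Km = slope × Vmax = 0.2338 × 7.40 = 1.73 µM.

1.73 µM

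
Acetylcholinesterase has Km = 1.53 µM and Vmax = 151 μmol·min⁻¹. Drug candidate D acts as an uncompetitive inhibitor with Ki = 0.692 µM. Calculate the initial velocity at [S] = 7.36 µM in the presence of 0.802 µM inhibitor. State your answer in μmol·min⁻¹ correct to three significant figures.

63.8 μmol·min⁻¹

α = 1 + [I]/Ki = 1 + 0.802/0.692 = 2.159.
For an uncompetitive inhibitor, both parameters are divided by α, giving Vmax/α and Km/α: Km,app = 0.709 µM, Vmax,app = 69.9 μmol·min⁻¹.
v = Vmax,app·[S]/(Km,app + [S]) = 69.9 × 7.36/(0.709 + 7.36) = 63.8 μmol·min⁻¹.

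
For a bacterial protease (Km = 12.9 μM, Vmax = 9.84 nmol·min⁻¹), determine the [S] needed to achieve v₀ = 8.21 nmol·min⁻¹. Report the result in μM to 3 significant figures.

65.0 μM

The required fractional saturation is v/Vmax = 8.21/9.84 = 0.8343.
Then [S]/(Km+[S]) = 0.8343 ⇒ [S] = 12.9 × 0.8343/(1 − 0.8343) = 65.0 μM.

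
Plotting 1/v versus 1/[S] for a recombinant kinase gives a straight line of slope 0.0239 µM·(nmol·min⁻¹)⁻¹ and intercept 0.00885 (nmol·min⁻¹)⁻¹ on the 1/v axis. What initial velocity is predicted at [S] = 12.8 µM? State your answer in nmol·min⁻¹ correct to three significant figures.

The y-intercept is 1/Vmax, so Vmax = 1/0.00885 = 113 nmol·min⁻¹.
The slope is Km/Vmax, so Km = 0.0239 × 113 = 2.70 µM.
Then v = 113 × 12.8/(2.70 + 12.8) = 93.3 nmol·min⁻¹.

93.3 nmol·min⁻¹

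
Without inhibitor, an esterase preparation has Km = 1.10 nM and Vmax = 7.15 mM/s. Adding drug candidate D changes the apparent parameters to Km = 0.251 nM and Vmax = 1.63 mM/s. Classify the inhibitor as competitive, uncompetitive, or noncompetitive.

Both Km and Vmax decrease by the same factor (~4.38-fold) — characteristic of uncompetitive inhibition.

uncompetitive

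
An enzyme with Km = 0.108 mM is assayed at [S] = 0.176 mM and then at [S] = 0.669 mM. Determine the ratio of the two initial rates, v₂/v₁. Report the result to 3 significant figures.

1.39

Since Vmax cancels, v₂/v₁ = [S]₂(Km+[S]₁) / [S]₁(Km+[S]₂).
= 0.669×(0.108+0.176) / (0.176×(0.108+0.669)) = 0.1900/0.1368 = 1.39.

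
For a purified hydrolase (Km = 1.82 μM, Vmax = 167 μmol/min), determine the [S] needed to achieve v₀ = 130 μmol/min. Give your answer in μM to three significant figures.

The required fractional saturation is v/Vmax = 130/167 = 0.7784.
Then [S]/(Km+[S]) = 0.7784 ⇒ [S] = 1.82 × 0.7784/(1 − 0.7784) = 6.39 μM.

6.39 μM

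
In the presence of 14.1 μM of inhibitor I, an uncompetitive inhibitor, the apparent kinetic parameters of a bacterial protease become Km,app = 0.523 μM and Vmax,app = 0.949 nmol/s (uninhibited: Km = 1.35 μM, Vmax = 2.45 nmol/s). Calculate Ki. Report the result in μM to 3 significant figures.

Uncompetitive: Vmax,app = Vmax/α (and Km,app = Km/α) with α = 1 + [I]/Ki.
α = Vmax/Vmax,app = 2.45/0.949 = 2.582.
Ki = [I]/(α − 1) = 14.1/1.582 = 8.91 μM.

8.91 μM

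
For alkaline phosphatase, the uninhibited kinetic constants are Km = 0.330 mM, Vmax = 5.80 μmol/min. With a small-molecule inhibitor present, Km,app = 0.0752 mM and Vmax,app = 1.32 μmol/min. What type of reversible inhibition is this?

Both Km and Vmax decrease by the same factor (~4.39-fold) — characteristic of uncompetitive inhibition.

uncompetitive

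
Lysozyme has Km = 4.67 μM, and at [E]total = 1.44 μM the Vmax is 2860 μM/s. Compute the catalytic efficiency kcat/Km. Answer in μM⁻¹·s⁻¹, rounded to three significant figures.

kcat = Vmax/[E]total = 2860/1.44 = 1990 s⁻¹.
kcat/Km = 1990/4.67 = 425 μM⁻¹·s⁻¹.

425 μM⁻¹·s⁻¹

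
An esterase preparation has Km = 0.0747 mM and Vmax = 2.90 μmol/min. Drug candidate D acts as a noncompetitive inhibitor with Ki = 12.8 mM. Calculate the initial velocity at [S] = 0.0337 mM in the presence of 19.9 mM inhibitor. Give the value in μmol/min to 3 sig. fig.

With α = 1 + [I]/Ki = 1 + 19.9/12.8 = 2.555, the noncompetitive rate law is v = (Vmax/α)·[S] / (Km + [S]).
v = (2.90/2.555)×0.0337 / (0.0747 + 0.0337) = 0.03826/0.1084 = 0.353 μmol/min.

0.353 μmol/min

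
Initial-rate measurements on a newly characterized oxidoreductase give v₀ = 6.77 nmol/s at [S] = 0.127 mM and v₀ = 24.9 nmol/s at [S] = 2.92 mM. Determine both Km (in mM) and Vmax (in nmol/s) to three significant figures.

In reciprocal form, 1/v = (Km/Vmax)·(1/[S]) + 1/Vmax. The two points give (1/[S], 1/v) = (7.874, 0.1477) and (0.3425, 0.04016).
Slope = (0.1477 − 0.04016)/(7.874 − 0.3425) = 0.01428; intercept = 0.1477 − 0.01428×7.874 = 0.03527.
Vmax = 1/intercept = 28.4 nmol/s; Km = slope × Vmax = 0.01428 × 28.4 = 0.405 mM.

Km = 0.405 mM; Vmax = 28.4 nmol/s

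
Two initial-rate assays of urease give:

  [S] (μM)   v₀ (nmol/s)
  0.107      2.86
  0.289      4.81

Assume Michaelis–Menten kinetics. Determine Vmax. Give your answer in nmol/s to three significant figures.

In reciprocal form, 1/v = (Km/Vmax)·(1/[S]) + 1/Vmax. The two points give (1/[S], 1/v) = (9.346, 0.3497) and (3.460, 0.2079).
Slope = (0.3497 − 0.2079)/(9.346 − 3.460) = 0.02408; intercept = 0.3497 − 0.02408×9.346 = 0.1246.
Vmax = 1/intercept = 8.03 nmol/s; Km = slope × Vmax = 0.02408 × 8.03 = 0.193 μM.

8.03 nmol/s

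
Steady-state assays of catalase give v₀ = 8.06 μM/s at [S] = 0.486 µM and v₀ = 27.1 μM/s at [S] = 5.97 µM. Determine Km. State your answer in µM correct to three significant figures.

1.58 µM

From v = Vmax[S]/(Km+[S]), each point gives Vmax = v(Km+[S])/[S].
Equating: 8.06(Km+0.486)/0.486 = 27.1(Km+5.97)/5.97.
16.58·Km + 8.06 = 4.539·Km + 27.1, so (16.58 − 4.539)·Km = 27.1 − 8.06.
Km = 19.04/12.04 = 1.58 µM; then Vmax = 8.06(1.58+0.486)/0.486 = 34.3 μM/s.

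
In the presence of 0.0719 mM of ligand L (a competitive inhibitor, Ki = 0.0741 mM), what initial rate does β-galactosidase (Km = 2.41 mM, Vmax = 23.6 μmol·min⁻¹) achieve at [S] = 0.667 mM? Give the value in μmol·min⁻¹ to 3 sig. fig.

α = 1 + [I]/Ki = 1 + 0.0719/0.0741 = 1.970.
For a competitive inhibitor, Vmax is unchanged and the apparent Km becomes α·Km: Km,app = 4.75 mM, Vmax,app = 23.6 μmol·min⁻¹.
v = Vmax,app·[S]/(Km,app + [S]) = 23.6 × 0.667/(4.75 + 0.667) = 2.91 μmol·min⁻¹.

2.91 μmol·min⁻¹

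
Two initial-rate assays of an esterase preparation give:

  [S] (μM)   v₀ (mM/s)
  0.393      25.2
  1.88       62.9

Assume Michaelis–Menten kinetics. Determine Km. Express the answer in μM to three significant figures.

In reciprocal form, 1/v = (Km/Vmax)·(1/[S]) + 1/Vmax. The two points give (1/[S], 1/v) = (2.545, 0.03968) and (0.5319, 0.01590).
Slope = (0.03968 − 0.01590)/(2.545 − 0.5319) = 0.01182; intercept = 0.03968 − 0.01182×2.545 = 0.009612.
Vmax = 1/intercept = 104 mM/s; Km = slope × Vmax = 0.01182 × 104 = 1.23 μM.

1.23 μM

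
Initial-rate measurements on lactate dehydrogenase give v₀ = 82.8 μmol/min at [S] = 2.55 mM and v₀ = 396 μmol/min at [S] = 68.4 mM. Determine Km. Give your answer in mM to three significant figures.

From v = Vmax[S]/(Km+[S]), each point gives Vmax = v(Km+[S])/[S].
Equating: 82.8(Km+2.55)/2.55 = 396(Km+68.4)/68.4.
32.47·Km + 82.8 = 5.789·Km + 396, so (32.47 − 5.789)·Km = 396 − 82.8.
Km = 313.2/26.68 = 11.7 mM; then Vmax = 82.8(11.7+2.55)/2.55 = 464 μmol/min.

11.7 mM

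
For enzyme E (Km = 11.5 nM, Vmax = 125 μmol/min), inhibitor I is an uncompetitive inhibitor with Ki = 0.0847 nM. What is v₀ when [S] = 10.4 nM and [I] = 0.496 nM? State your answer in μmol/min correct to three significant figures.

15.7 μmol/min

α = 1 + [I]/Ki = 1 + 0.496/0.0847 = 6.856.
For an uncompetitive inhibitor, both parameters are divided by α, giving Vmax/α and Km/α: Km,app = 1.68 nM, Vmax,app = 18.2 μmol/min.
v = Vmax,app·[S]/(Km,app + [S]) = 18.2 × 10.4/(1.68 + 10.4) = 15.7 μmol/min.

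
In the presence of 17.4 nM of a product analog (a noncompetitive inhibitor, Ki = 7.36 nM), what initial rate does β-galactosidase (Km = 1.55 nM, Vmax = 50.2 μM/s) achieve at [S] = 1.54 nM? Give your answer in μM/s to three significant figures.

7.44 μM/s

α = 1 + [I]/Ki = 1 + 17.4/7.36 = 3.364.
For a noncompetitive inhibitor, Vmax is reduced to Vmax/α while Km is unchanged: Km,app = 1.55 nM, Vmax,app = 14.9 μM/s.
v = Vmax,app·[S]/(Km,app + [S]) = 14.9 × 1.54/(1.55 + 1.54) = 7.44 μM/s.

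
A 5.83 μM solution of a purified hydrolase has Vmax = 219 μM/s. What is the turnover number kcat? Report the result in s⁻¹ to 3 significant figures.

kcat = Vmax/[E]total = 219 μM/s / 5.83 μM = 37.6 s⁻¹.

37.6 s⁻¹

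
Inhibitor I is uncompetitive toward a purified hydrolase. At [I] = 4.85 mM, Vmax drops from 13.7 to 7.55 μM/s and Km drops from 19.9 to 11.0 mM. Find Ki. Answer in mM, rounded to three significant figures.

Uncompetitive: Vmax,app = Vmax/α (and Km,app = Km/α) with α = 1 + [I]/Ki.
α = Vmax/Vmax,app = 13.7/7.55 = 1.815.
Ki = [I]/(α − 1) = 4.85/0.8146 = 5.95 mM.

5.95 mM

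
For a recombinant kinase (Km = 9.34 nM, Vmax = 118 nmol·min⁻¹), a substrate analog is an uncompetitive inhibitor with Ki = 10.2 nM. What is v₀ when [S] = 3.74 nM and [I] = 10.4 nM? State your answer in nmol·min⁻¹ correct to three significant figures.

26.1 nmol·min⁻¹

α = 1 + [I]/Ki = 1 + 10.4/10.2 = 2.020.
For an uncompetitive inhibitor, both parameters are divided by α, giving Vmax/α and Km/α: Km,app = 4.62 nM, Vmax,app = 58.4 nmol·min⁻¹.
v = Vmax,app·[S]/(Km,app + [S]) = 58.4 × 3.74/(4.62 + 3.74) = 26.1 nmol·min⁻¹.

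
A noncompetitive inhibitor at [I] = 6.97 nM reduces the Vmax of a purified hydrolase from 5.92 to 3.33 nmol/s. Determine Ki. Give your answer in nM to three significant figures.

Noncompetitive: Vmax,app = Vmax/α with α = 1 + [I]/Ki.
α = Vmax/Vmax,app = 5.92/3.33 = 1.778.
Since α = 1 + [I]/Ki, [I]/Ki = 1.778 − 1 = 0.7778 and Ki = 6.97/0.7778 = 8.96 nM.

8.96 nM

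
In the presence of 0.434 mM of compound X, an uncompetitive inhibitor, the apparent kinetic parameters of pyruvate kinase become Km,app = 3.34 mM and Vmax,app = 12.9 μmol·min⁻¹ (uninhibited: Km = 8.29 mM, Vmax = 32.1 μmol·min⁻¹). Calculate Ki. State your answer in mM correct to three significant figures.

Uncompetitive: Vmax,app = Vmax/α (and Km,app = Km/α) with α = 1 + [I]/Ki.
α = Vmax/Vmax,app = 32.1/12.9 = 2.488.
Ki = [I]/(α − 1) = 0.434/1.488 = 0.292 mM.

0.292 mM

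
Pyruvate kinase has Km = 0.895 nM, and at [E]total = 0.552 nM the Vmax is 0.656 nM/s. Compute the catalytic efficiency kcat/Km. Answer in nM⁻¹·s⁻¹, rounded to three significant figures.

1.33 nM⁻¹·s⁻¹

kcat = Vmax/[E]total = 0.656/0.552 = 1.19 s⁻¹.
kcat/Km = 1.19/0.895 = 1.33 nM⁻¹·s⁻¹.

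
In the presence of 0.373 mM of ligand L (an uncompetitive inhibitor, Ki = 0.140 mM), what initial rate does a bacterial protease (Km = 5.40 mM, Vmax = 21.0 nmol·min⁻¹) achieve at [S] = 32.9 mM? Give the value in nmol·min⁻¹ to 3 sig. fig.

With α = 1 + [I]/Ki = 1 + 0.373/0.140 = 3.664, the uncompetitive rate law is v = (Vmax/α)·[S] / (Km/α + [S]).
v = (21.0/3.664)×32.9 / (5.40/3.664 + 32.9) = 188.5/34.37 = 5.49 nmol·min⁻¹.

5.49 nmol·min⁻¹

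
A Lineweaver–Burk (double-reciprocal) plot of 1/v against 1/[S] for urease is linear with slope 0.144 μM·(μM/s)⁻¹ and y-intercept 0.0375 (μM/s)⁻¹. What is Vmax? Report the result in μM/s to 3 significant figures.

The y-intercept of a Lineweaver–Burk plot equals 1/Vmax, so Vmax = 1/0.0375 = 26.7 μM/s.

26.7 μM/s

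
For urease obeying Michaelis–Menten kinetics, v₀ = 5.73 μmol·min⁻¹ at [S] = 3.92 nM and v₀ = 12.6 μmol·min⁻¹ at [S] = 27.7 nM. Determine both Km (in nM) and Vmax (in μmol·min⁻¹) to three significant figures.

Km = 6.82 nM; Vmax = 15.7 μmol·min⁻¹

From v = Vmax[S]/(Km+[S]), each point gives Vmax = v(Km+[S])/[S].
Equating: 5.73(Km+3.92)/3.92 = 12.6(Km+27.7)/27.7.
1.462·Km + 5.73 = 0.4549·Km + 12.6, so (1.462 − 0.4549)·Km = 12.6 − 5.73.
Km = 6.870/1.007 = 6.82 nM; then Vmax = 5.73(6.82+3.92)/3.92 = 15.7 μmol·min⁻¹.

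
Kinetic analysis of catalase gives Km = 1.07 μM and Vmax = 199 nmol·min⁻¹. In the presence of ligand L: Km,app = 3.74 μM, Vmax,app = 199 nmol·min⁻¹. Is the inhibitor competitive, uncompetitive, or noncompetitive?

Km increases (1.07 → 3.74 μM) while Vmax is unchanged — the hallmark of competitive inhibition.

competitive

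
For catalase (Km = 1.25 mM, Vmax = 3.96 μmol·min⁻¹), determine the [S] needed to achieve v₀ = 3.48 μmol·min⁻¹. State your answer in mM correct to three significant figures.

Rearranging v = Vmax[S]/(Km+[S]) gives [S] = Km·v/(Vmax − v).
[S] = 1.25 × 3.48 / (3.96 − 3.48) = 4.350/0.4800 = 9.06 mM.

9.06 mM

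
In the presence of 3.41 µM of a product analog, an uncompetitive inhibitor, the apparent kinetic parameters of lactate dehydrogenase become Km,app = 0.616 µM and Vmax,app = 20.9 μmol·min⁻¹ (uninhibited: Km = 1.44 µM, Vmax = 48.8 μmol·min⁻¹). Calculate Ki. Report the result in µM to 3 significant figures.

2.55 µM

Uncompetitive: Vmax,app = Vmax/α (and Km,app = Km/α) with α = 1 + [I]/Ki.
α = Vmax/Vmax,app = 48.8/20.9 = 2.335.
Ki = [I]/(α − 1) = 3.41/1.335 = 2.55 µM.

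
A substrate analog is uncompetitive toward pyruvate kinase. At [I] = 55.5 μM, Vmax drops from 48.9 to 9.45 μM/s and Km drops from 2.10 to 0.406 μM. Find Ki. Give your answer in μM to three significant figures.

13.3 μM

Uncompetitive: Vmax,app = Vmax/α (and Km,app = Km/α) with α = 1 + [I]/Ki.
α = Vmax/Vmax,app = 48.9/9.45 = 5.175.
Ki = [I]/(α − 1) = 55.5/4.175 = 13.3 μM.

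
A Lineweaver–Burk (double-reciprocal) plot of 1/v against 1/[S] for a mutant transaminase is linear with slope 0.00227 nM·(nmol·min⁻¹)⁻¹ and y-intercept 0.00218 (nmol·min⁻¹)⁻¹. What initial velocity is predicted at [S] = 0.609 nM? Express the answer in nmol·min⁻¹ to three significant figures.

169 nmol·min⁻¹

The y-intercept is 1/Vmax, so Vmax = 1/0.00218 = 459 nmol·min⁻¹.
The slope is Km/Vmax, so Km = 0.00227 × 459 = 1.04 nM.
Then v = 459 × 0.609/(1.04 + 0.609) = 169 nmol·min⁻¹.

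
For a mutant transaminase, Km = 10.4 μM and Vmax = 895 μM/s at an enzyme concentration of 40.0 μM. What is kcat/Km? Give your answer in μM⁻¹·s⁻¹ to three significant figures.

2.15 μM⁻¹·s⁻¹

kcat = Vmax/[E]total = 895/40.0 = 22.4 s⁻¹.
kcat/Km = 22.4/10.4 = 2.15 μM⁻¹·s⁻¹.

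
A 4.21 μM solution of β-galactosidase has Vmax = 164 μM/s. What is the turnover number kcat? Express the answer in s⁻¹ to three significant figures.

kcat = Vmax/[E]total = 164 μM/s / 4.21 μM = 39.0 s⁻¹.

39.0 s⁻¹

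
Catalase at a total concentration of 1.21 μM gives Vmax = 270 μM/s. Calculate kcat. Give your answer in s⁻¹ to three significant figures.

kcat = Vmax/[E]total = 270 μM/s / 1.21 μM = 223 s⁻¹.

223 s⁻¹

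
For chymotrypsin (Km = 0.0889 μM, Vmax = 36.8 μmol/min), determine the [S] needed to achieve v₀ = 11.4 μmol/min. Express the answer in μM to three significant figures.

0.0399 μM

Rearranging v = Vmax[S]/(Km+[S]) gives [S] = Km·v/(Vmax − v).
[S] = 0.0889 × 11.4 / (36.8 − 11.4) = 1.013/25.40 = 0.0399 μM.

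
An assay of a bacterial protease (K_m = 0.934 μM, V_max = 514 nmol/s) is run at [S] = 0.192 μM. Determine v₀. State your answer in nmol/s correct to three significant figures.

87.6 nmol/s

[S]/(Km+[S]) = 0.192/1.126 = 0.1705, the fractional saturation.
v = 0.1705 × Vmax = 0.1705 × 514 = 87.6 nmol/s.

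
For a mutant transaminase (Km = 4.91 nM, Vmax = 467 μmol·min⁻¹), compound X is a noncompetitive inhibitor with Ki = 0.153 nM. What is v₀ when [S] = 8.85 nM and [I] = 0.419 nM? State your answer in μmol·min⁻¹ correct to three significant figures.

80.3 μmol·min⁻¹

With α = 1 + [I]/Ki = 1 + 0.419/0.153 = 3.739, the noncompetitive rate law is v = (Vmax/α)·[S] / (Km + [S]).
v = (467/3.739)×8.85 / (4.91 + 8.85) = 1105/13.76 = 80.3 μmol·min⁻¹.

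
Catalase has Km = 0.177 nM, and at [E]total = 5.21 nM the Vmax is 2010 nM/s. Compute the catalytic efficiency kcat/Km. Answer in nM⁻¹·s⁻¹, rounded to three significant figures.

2180 nM⁻¹·s⁻¹

kcat = Vmax/[E]total = 2010/5.21 = 386 s⁻¹.
kcat/Km = 386/0.177 = 2180 nM⁻¹·s⁻¹.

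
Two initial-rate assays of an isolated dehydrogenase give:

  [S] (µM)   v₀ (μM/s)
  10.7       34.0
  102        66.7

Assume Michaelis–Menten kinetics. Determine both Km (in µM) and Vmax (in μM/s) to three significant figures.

Km = 13.0 µM; Vmax = 75.2 μM/s

In reciprocal form, 1/v = (Km/Vmax)·(1/[S]) + 1/Vmax. The two points give (1/[S], 1/v) = (0.09346, 0.02941) and (0.009804, 0.01499).
Slope = (0.02941 − 0.01499)/(0.09346 − 0.009804) = 0.1724; intercept = 0.02941 − 0.1724×0.09346 = 0.01330.
Vmax = 1/intercept = 75.2 μM/s; Km = slope × Vmax = 0.1724 × 75.2 = 13.0 µM.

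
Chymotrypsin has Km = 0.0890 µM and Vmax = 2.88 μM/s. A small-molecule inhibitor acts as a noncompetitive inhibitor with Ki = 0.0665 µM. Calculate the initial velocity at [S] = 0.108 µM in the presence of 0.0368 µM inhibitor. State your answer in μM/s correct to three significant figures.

With α = 1 + [I]/Ki = 1 + 0.0368/0.0665 = 1.553, the noncompetitive rate law is v = (Vmax/α)·[S] / (Km + [S]).
v = (2.88/1.553)×0.108 / (0.0890 + 0.108) = 0.2002/0.1970 = 1.02 μM/s.

1.02 μM/s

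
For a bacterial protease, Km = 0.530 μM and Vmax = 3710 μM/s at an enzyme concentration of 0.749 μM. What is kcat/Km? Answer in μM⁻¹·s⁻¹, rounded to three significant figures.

kcat = Vmax/[E]total = 3710/0.749 = 4950 s⁻¹.
kcat/Km = 4950/0.530 = 9350 μM⁻¹·s⁻¹.

9350 μM⁻¹·s⁻¹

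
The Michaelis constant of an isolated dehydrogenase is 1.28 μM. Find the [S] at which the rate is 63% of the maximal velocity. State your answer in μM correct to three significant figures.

2.18 μM

v/Vmax = [S]/(Km+[S]) = 0.63, so [S] = Km·0.63/(1 − 0.63) = 1.28 × 1.703.
[S] = 2.18 μM.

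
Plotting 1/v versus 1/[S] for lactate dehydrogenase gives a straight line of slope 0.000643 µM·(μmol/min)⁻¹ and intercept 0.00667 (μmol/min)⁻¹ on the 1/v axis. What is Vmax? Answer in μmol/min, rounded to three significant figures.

150 μmol/min

The y-intercept of a Lineweaver–Burk plot equals 1/Vmax, so Vmax = 1/0.00667 = 150 μmol/min.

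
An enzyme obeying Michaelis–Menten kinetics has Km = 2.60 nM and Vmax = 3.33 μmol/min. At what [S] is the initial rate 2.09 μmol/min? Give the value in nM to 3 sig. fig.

Rearranging v = Vmax[S]/(Km+[S]) gives [S] = Km·v/(Vmax − v).
[S] = 2.60 × 2.09 / (3.33 − 2.09) = 5.434/1.240 = 4.38 nM.

4.38 nM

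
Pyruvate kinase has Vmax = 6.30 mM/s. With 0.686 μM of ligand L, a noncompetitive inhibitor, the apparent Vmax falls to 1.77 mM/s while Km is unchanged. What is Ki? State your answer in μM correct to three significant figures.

0.268 μM

Noncompetitive: Vmax,app = Vmax/α with α = 1 + [I]/Ki.
α = Vmax/Vmax,app = 6.30/1.77 = 3.559.
Ki = [I]/(α − 1) = 0.686/2.559 = 0.268 μM.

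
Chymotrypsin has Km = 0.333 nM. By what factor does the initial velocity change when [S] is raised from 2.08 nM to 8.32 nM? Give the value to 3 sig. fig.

1.12

The fractional saturations are [S]/(Km+[S]) = 2.08/2.413 = 0.8620 and 8.32/8.653 = 0.9615.
v₂/v₁ is just their ratio: 0.9615/0.8620 = 1.12.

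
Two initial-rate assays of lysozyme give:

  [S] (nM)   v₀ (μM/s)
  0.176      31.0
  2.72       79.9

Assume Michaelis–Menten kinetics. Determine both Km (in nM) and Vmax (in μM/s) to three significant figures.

From v = Vmax[S]/(Km+[S]), each point gives Vmax = v(Km+[S])/[S].
Equating: 31.0(Km+0.176)/0.176 = 79.9(Km+2.72)/2.72.
176.1·Km + 31.0 = 29.38·Km + 79.9, so (176.1 − 29.38)·Km = 79.9 − 31.0.
Km = 48.90/146.8 = 0.333 nM; then Vmax = 31.0(0.333+0.176)/0.176 = 89.7 μM/s.

Km = 0.333 nM; Vmax = 89.7 μM/s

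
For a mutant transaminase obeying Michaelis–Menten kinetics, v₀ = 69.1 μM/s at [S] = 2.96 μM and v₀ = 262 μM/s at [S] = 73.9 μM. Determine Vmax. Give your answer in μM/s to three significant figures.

In reciprocal form, 1/v = (Km/Vmax)·(1/[S]) + 1/Vmax. The two points give (1/[S], 1/v) = (0.3378, 0.01447) and (0.01353, 0.003817).
Slope = (0.01447 − 0.003817)/(0.3378 − 0.01353) = 0.03285; intercept = 0.01447 − 0.03285×0.3378 = 0.003372.
Vmax = 1/intercept = 297 μM/s; Km = slope × Vmax = 0.03285 × 297 = 9.74 μM.

297 μM/s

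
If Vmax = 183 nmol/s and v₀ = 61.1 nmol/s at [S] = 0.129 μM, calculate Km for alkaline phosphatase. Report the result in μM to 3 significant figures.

From v = Vmax[S]/(Km+[S]), Km = [S](Vmax − v)/v.
Km = 0.129 × (183 − 61.1) / 61.1 = 15.73/61.1 = 0.257 μM.

0.257 μM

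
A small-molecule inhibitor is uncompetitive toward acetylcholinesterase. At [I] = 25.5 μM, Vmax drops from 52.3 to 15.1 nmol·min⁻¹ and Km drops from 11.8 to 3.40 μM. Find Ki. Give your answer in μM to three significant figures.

Uncompetitive: Vmax,app = Vmax/α (and Km,app = Km/α) with α = 1 + [I]/Ki.
α = Vmax/Vmax,app = 52.3/15.1 = 3.464.
Ki = [I]/(α − 1) = 25.5/2.464 = 10.4 μM.

10.4 μM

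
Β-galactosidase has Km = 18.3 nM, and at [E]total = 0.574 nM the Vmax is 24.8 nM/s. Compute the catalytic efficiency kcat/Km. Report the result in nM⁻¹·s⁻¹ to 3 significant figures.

kcat = Vmax/[E]total = 24.8/0.574 = 43.2 s⁻¹.
kcat/Km = 43.2/18.3 = 2.36 nM⁻¹·s⁻¹.

2.36 nM⁻¹·s⁻¹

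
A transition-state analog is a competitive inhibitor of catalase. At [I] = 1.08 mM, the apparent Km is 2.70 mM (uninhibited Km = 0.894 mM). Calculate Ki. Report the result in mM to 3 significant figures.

Competitive: Km,app = α·Km with α = 1 + [I]/Ki.
α = Km,app/Km = 2.70/0.894 = 3.020.
Since α = 1 + [I]/Ki, [I]/Ki = 3.020 − 1 = 2.020 and Ki = 1.08/2.020 = 0.535 mM.

0.535 mM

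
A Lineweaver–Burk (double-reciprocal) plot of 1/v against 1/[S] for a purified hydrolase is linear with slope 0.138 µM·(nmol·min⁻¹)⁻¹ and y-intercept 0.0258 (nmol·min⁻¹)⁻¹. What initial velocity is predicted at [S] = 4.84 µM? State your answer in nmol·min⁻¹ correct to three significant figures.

18.4 nmol·min⁻¹

The y-intercept is 1/Vmax, so Vmax = 1/0.0258 = 38.8 nmol·min⁻¹.
The slope is Km/Vmax, so Km = 0.138 × 38.8 = 5.35 µM.
Then v = 38.8 × 4.84/(5.35 + 4.84) = 18.4 nmol·min⁻¹.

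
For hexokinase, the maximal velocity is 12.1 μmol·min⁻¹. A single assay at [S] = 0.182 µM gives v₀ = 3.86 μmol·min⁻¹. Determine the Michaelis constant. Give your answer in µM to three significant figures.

v/Vmax = 3.86/12.1 = 0.3190 = [S]/(Km+[S]).
So Km + [S] = [S]/0.3190 = 0.5705 µM, giving Km = 0.5705 − 0.182 = 0.389 µM.

0.389 µM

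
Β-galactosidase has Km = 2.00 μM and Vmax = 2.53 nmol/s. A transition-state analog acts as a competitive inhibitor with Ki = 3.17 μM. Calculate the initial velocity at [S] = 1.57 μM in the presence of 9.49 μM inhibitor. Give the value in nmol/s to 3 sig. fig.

0.416 nmol/s

With α = 1 + [I]/Ki = 1 + 9.49/3.17 = 3.994, the competitive rate law is v = Vmax[S] / (αKm + [S]).
v = 2.53×1.57 / (3.994×2.00 + 1.57) = 3.972/9.557 = 0.416 nmol/s.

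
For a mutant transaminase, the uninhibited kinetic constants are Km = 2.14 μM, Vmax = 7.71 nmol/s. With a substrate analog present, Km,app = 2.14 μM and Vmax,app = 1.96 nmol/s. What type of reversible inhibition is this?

Vmax decreases (7.71 → 1.96 nmol/s) while Km is unchanged — pure noncompetitive inhibition.

noncompetitive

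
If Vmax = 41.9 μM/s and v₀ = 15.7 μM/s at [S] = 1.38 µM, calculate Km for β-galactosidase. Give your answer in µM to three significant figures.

2.30 µM

From v = Vmax[S]/(Km+[S]), Km = [S](Vmax − v)/v.
Km = 1.38 × (41.9 − 15.7) / 15.7 = 36.16/15.7 = 2.30 µM.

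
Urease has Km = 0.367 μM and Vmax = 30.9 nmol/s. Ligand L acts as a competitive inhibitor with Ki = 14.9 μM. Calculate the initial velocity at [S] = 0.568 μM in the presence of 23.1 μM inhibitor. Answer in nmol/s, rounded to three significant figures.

11.7 nmol/s

α = 1 + [I]/Ki = 1 + 23.1/14.9 = 2.550.
For a competitive inhibitor, Vmax is unchanged and the apparent Km becomes α·Km: Km,app = 0.936 μM, Vmax,app = 30.9 nmol/s.
v = Vmax,app·[S]/(Km,app + [S]) = 30.9 × 0.568/(0.936 + 0.568) = 11.7 nmol/s.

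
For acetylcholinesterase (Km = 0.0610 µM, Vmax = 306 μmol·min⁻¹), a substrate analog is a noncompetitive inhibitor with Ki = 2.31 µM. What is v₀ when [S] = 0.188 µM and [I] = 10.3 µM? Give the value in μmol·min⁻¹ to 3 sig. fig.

42.3 μmol·min⁻¹

With α = 1 + [I]/Ki = 1 + 10.3/2.31 = 5.459, the noncompetitive rate law is v = (Vmax/α)·[S] / (Km + [S]).
v = (306/5.459)×0.188 / (0.0610 + 0.188) = 10.54/0.2490 = 42.3 μmol·min⁻¹.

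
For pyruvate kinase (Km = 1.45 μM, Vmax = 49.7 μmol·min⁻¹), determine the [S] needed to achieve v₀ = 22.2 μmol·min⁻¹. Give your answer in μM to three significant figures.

1.17 μM

The required fractional saturation is v/Vmax = 22.2/49.7 = 0.4467.
Then [S]/(Km+[S]) = 0.4467 ⇒ [S] = 1.45 × 0.4467/(1 − 0.4467) = 1.17 μM.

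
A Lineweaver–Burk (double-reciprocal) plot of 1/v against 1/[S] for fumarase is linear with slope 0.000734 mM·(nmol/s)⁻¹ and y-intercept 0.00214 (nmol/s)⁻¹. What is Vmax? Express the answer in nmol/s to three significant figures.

The y-intercept of a Lineweaver–Burk plot equals 1/Vmax, so Vmax = 1/0.00214 = 467 nmol/s.

467 nmol/s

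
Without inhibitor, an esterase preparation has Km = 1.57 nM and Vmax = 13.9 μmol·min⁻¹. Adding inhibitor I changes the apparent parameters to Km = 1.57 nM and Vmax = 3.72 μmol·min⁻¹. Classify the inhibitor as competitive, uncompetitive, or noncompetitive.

Vmax decreases (13.9 → 3.72 μmol·min⁻¹) while Km is unchanged — pure noncompetitive inhibition.

noncompetitive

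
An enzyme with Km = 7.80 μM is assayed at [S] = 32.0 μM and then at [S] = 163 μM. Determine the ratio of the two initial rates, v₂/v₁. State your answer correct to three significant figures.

1.19

The fractional saturations are [S]/(Km+[S]) = 32.0/39.80 = 0.8040 and 163/170.8 = 0.9543.
v₂/v₁ is just their ratio: 0.9543/0.8040 = 1.19.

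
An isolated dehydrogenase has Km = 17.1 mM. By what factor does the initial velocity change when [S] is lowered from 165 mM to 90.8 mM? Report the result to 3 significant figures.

Since Vmax cancels, v₂/v₁ = [S]₂(Km+[S]₁) / [S]₁(Km+[S]₂).
= 90.8×(17.1+165) / (165×(17.1+90.8)) = 16530/17800 = 0.929.

0.929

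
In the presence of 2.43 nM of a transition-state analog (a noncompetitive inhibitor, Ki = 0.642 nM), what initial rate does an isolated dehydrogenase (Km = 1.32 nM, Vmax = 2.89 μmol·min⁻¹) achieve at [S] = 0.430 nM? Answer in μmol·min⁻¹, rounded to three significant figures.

With α = 1 + [I]/Ki = 1 + 2.43/0.642 = 4.785, the noncompetitive rate law is v = (Vmax/α)·[S] / (Km + [S]).
v = (2.89/4.785)×0.430 / (1.32 + 0.430) = 0.2597/1.750 = 0.148 μmol·min⁻¹.

0.148 μmol·min⁻¹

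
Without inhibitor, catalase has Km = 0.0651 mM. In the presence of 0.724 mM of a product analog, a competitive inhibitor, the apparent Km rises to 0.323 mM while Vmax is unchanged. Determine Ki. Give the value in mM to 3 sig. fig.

Competitive: Km,app = α·Km with α = 1 + [I]/Ki.
α = Km,app/Km = 0.323/0.0651 = 4.962.
Since α = 1 + [I]/Ki, [I]/Ki = 4.962 − 1 = 3.962 and Ki = 0.724/3.962 = 0.183 mM.

0.183 mM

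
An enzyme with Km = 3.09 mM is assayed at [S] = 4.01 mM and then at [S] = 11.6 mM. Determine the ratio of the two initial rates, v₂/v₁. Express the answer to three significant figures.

1.40

Since Vmax cancels, v₂/v₁ = [S]₂(Km+[S]₁) / [S]₁(Km+[S]₂).
= 11.6×(3.09+4.01) / (4.01×(3.09+11.6)) = 82.36/58.91 = 1.40.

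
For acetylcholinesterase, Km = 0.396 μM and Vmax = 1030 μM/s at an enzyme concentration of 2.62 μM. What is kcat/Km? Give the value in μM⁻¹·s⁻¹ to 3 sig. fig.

993 μM⁻¹·s⁻¹

kcat = Vmax/[E]total = 1030/2.62 = 393 s⁻¹.
kcat/Km = 393/0.396 = 993 μM⁻¹·s⁻¹.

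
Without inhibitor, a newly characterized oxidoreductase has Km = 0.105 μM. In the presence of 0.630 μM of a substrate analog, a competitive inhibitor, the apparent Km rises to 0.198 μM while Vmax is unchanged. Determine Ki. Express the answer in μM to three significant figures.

Competitive: Km,app = α·Km with α = 1 + [I]/Ki.
α = Km,app/Km = 0.198/0.105 = 1.886.
Ki = [I]/(α − 1) = 0.630/0.8857 = 0.711 μM.

0.711 μM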